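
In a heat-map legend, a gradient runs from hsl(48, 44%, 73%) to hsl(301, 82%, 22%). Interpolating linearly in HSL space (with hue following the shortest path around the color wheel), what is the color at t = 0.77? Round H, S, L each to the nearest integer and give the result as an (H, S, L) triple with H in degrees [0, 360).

Hue: 301 − 48 = 253°, but |253| > 180 so the shorter arc goes the other way: Δh = 253 − 360 = -107°.
H = 48 + 0.77 × (-107) = -34.39 → -34 → -34 mod 360 = 326°
S = 44 + 0.77 × (82 − 44) = 73.26 → 73%
L = 73 + 0.77 × (22 − 73) = 33.73 → 34%

(326, 73, 34)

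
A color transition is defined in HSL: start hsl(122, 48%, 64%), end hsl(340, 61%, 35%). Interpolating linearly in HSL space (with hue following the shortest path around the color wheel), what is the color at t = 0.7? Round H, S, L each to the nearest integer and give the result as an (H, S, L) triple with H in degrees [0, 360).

Hue: 340 − 122 = 218°, but |218| > 180 so the shorter arc goes the other way: Δh = 218 − 360 = -142°.
H = 122 + 0.7 × (-142) = 22.6 → 23°
S = 48 + 0.7 × (61 − 48) = 57.1 → 57%
L = 64 + 0.7 × (35 − 64) = 43.7 → 44%

(23, 57, 44)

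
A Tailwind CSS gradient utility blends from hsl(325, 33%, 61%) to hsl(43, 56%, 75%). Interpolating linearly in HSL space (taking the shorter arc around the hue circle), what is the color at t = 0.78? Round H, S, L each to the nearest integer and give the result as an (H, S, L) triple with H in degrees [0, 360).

(26, 51, 72)

Hue: 43 − 325 = -282°, but |-282| > 180 so the shorter arc goes the other way: Δh = -282 + 360 = 78°.
H = 325 + 0.78 × (78) = 385.84 → 386 → 386 mod 360 = 26°
S = 33 + 0.78 × (56 − 33) = 50.94 → 51%
L = 61 + 0.78 × (75 − 61) = 71.92 → 72%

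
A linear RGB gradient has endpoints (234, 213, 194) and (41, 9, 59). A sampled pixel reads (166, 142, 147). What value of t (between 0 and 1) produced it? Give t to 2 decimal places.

Invert the lerp on the G channel (largest span, 204): t = (142 − 213) / (9 − 213) = -71/-204 = 0.34804.
Check on R: (166 − 234)/(41 − 234) = 0.3523 ✓

0.35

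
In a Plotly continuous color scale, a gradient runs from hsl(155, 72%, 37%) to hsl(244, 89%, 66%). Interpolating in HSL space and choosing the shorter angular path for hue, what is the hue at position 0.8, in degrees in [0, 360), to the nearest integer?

Hue arc: Δh = 244 − 155 = 89° (|Δh| ≤ 180, already the shorter path).
H = 155 + 0.8 × (89) = 226.2 → 226°

226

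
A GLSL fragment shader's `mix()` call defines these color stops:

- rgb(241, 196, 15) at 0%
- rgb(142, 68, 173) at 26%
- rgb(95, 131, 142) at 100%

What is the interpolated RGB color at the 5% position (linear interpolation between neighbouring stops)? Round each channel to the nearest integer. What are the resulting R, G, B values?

(222, 171, 45)

5% lies between the 0% and 26% stops, so the local fraction is t = (5 − 0)/(26 − 0) = 5/26 ≈ 0.1923.
R = 241 + 0.1923 × (142 − 241) = 221.962 → 222
G = 196 + 0.1923 × (68 − 196) = 171.386 → 171
B = 15 + 0.1923 × (173 − 15) = 45.383 → 45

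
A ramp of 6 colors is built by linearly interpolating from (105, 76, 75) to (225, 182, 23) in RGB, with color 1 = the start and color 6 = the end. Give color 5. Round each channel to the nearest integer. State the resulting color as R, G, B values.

(201, 161, 33)

With 6 swatches and endpoints inclusive, swatch 5 sits at t = (5 − 1)/(6 − 1) = 4/5 ≈ 0.8.
R = 105 + 0.8 × (225 − 105) = 201 → 201
G = 76 + 0.8 × (182 − 76) = 160.8 → 161
B = 75 + 0.8 × (23 − 75) = 33.4 → 33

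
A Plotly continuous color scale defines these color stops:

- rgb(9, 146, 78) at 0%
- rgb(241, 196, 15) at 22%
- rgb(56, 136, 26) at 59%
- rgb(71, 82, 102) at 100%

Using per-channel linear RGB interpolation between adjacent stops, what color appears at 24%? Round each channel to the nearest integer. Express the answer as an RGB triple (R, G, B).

24% lies between the 22% and 59% stops, so the local fraction is t = (24 − 22)/(59 − 22) = 2/37 ≈ 0.0541.
R = 241 + 0.0541 × (56 − 241) = 230.992 → 231
G = 196 + 0.0541 × (136 − 196) = 192.754 → 193
B = 15 + 0.0541 × (26 − 15) = 15.595 → 16

(231, 193, 16)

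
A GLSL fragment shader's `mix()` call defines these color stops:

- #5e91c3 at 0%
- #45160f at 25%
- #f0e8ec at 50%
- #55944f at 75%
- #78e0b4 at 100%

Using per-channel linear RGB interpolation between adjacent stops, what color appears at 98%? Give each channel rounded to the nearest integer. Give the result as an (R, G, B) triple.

(117, 218, 172)

98% lies between the 75% and 100% stops, so the local fraction is t = (98 − 75)/(100 − 75) = 23/25 ≈ 0.92.
#55944f → (85, 148, 79); #78e0b4 → (120, 224, 180).
R = 85 + 0.92 × (120 − 85) = 117.2 → 117
G = 148 + 0.92 × (224 − 148) = 217.92 → 218
B = 79 + 0.92 × (180 − 79) = 171.92 → 172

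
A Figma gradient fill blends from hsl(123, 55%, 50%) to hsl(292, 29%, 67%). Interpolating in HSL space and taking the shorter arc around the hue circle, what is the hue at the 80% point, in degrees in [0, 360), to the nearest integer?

258

Hue arc: Δh = 292 − 123 = 169° (|Δh| ≤ 180, already the shorter path).
H = 123 + 0.8 × (169) = 258.2 → 258°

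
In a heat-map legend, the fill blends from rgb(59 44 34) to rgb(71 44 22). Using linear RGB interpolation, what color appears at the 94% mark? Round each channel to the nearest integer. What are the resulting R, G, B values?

94% corresponds to t = 0.94.
R = 59 + 0.94 × (71 − 59) = 59 + 0.94 × 12 = 70.28 → 70
G = 44 + 0.94 × (44 − 44) = 44 + 0.94 × 0 = 44 → 44
B = 34 + 0.94 × (22 − 34) = 34 + 0.94 × -12 = 22.72 → 23

(70, 44, 23)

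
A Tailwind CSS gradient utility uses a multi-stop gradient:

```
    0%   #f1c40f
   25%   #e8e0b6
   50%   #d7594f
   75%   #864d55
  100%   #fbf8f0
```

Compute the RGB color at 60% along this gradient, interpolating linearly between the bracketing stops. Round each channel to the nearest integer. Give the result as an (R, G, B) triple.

60% lies between the 50% and 75% stops, so the local fraction is t = (60 − 50)/(75 − 50) = 10/25 ≈ 0.4.
#d7594f → (215, 89, 79); #864d55 → (134, 77, 85).
R = 215 + 0.4 × (134 − 215) = 182.6 → 183
G = 89 + 0.4 × (77 − 89) = 84.2 → 84
B = 79 + 0.4 × (85 − 79) = 81.4 → 81

(183, 84, 81)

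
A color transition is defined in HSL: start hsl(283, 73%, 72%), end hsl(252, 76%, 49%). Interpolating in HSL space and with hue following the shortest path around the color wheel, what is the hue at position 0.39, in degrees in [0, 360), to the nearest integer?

271

Hue arc: Δh = 252 − 283 = -31° (|Δh| ≤ 180, already the shorter path).
H = 283 + 0.39 × (-31) = 270.91 → 271°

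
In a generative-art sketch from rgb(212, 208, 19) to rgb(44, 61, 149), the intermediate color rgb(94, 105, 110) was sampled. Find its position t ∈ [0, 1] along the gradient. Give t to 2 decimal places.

Invert the lerp on the R channel (largest span, 168): t = (94 − 212) / (44 − 212) = -118/-168 = 0.70238.
Check on G: (105 − 208)/(61 − 208) = 0.7007 ✓

0.70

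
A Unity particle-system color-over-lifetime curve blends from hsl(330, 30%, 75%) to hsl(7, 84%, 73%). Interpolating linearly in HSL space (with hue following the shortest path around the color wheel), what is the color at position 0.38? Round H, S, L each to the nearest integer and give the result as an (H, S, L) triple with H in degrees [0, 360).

(344, 51, 74)

Hue: 7 − 330 = -323°, but |-323| > 180 so the shorter arc goes the other way: Δh = -323 + 360 = 37°.
H = 330 + 0.38 × (37) = 344.06 → 344°
S = 30 + 0.38 × (84 − 30) = 50.52 → 51%
L = 75 + 0.38 × (73 − 75) = 74.24 → 74%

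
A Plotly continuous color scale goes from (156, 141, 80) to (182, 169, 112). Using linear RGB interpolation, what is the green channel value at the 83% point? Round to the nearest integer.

G = 141 + 0.83 × (169 − 141) = 164.24 → 164

164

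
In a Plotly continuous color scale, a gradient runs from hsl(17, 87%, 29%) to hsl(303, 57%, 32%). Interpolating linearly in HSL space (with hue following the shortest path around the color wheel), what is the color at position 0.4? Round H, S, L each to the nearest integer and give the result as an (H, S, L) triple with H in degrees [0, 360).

Hue: 303 − 17 = 286°, but |286| > 180 so the shorter arc goes the other way: Δh = 286 − 360 = -74°.
H = 17 + 0.4 × (-74) = -12.6 → -13 → -13 mod 360 = 347°
S = 87 + 0.4 × (57 − 87) = 75 → 75%
L = 29 + 0.4 × (32 − 29) = 30.2 → 30%

(347, 75, 30)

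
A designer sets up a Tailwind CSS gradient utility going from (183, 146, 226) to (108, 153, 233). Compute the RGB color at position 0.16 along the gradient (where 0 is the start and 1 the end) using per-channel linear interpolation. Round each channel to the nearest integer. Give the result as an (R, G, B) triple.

R = 183 + 0.16 × (108 − 183) = 183 + 0.16 × -75 = 171 → 171
G = 146 + 0.16 × (153 − 146) = 146 + 0.16 × 7 = 147.12 → 147
B = 226 + 0.16 × (233 − 226) = 226 + 0.16 × 7 = 227.12 → 227
So the blended color is (171, 147, 227), about #ab93e3.

(171, 147, 227)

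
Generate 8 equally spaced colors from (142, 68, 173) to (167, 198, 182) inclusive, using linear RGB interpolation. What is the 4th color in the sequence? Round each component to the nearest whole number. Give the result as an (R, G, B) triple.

With 8 swatches and endpoints inclusive, swatch 4 sits at t = (4 − 1)/(8 − 1) = 3/7 ≈ 0.4286.
R = 142 + 0.4286 × (167 − 142) = 152.715 → 153
G = 68 + 0.4286 × (198 − 68) = 123.718 → 124
B = 173 + 0.4286 × (182 − 173) = 176.857 → 177

(153, 124, 177)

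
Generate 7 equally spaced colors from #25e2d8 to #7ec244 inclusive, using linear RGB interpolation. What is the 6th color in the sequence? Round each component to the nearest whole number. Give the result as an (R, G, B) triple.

(111, 199, 93)

With 7 swatches and endpoints inclusive, swatch 6 sits at t = (6 − 1)/(7 − 1) = 5/6 ≈ 0.8333.
#25e2d8 → (37, 226, 216); #7ec244 → (126, 194, 68).
R = 37 + 0.8333 × (126 − 37) = 111.164 → 111
G = 226 + 0.8333 × (194 − 226) = 199.334 → 199
B = 216 + 0.8333 × (68 − 216) = 92.672 → 93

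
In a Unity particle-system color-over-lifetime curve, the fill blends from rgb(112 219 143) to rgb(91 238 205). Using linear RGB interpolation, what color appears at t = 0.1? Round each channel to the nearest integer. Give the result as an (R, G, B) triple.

R = 112 + 0.1 × (91 − 112) = 112 + 0.1 × -21 = 109.9 → 110
G = 219 + 0.1 × (238 − 219) = 219 + 0.1 × 19 = 220.9 → 221
B = 143 + 0.1 × (205 − 143) = 143 + 0.1 × 62 = 149.2 → 149

(110, 221, 149)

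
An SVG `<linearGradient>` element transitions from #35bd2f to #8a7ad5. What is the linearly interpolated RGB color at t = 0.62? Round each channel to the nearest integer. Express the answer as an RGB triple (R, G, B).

#35bd2f → (53, 189, 47); #8a7ad5 → (138, 122, 213).
R = 53 + 0.62 × (138 − 53) = 53 + 0.62 × 85 = 105.7 → 106
G = 189 + 0.62 × (122 − 189) = 189 + 0.62 × -67 = 147.46 → 147
B = 47 + 0.62 × (213 − 47) = 47 + 0.62 × 166 = 149.92 → 150

(106, 147, 150)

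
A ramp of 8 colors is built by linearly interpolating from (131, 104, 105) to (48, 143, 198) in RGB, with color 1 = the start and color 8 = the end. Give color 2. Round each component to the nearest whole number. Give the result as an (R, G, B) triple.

With 8 swatches and endpoints inclusive, swatch 2 sits at t = (2 − 1)/(8 − 1) = 1/7 ≈ 0.1429.
R = 131 + 0.1429 × (48 − 131) = 119.139 → 119
G = 104 + 0.1429 × (143 − 104) = 109.573 → 110
B = 105 + 0.1429 × (198 − 105) = 118.29 → 118

(119, 110, 118)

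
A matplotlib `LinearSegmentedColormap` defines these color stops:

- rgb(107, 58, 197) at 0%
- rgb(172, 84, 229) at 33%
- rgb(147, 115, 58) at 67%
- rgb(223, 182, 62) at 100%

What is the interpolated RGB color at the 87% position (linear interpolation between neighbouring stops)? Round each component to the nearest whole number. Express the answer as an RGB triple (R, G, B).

(193, 156, 60)

87% lies between the 67% and 100% stops, so the local fraction is t = (87 − 67)/(100 − 67) = 20/33 ≈ 0.6061.
R = 147 + 0.6061 × (223 − 147) = 193.064 → 193
G = 115 + 0.6061 × (182 − 115) = 155.609 → 156
B = 58 + 0.6061 × (62 − 58) = 60.424 → 60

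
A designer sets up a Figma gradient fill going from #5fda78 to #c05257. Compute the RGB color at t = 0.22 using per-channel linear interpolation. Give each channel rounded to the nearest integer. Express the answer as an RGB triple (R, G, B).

#5fda78 → (95, 218, 120); #c05257 → (192, 82, 87).
R = 95 + 0.22 × (192 − 95) = 95 + 0.22 × 97 = 116.34 → 116
G = 218 + 0.22 × (82 − 218) = 218 + 0.22 × -136 = 188.08 → 188
B = 120 + 0.22 × (87 − 120) = 120 + 0.22 × -33 = 112.74 → 113

(116, 188, 113)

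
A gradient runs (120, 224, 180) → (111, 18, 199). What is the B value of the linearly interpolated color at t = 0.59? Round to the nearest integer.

191

B = 180 + 0.59 × (199 − 180) = 191.21 → 191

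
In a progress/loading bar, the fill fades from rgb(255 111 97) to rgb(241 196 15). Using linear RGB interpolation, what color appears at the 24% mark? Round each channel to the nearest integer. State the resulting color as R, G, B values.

24% corresponds to t = 0.24.
R = 255 + 0.24 × (241 − 255) = 255 + 0.24 × -14 = 251.64 → 252
G = 111 + 0.24 × (196 − 111) = 111 + 0.24 × 85 = 131.4 → 131
B = 97 + 0.24 × (15 − 97) = 97 + 0.24 × -82 = 77.32 → 77
So the blended color is (252, 131, 77), about #fc834d.

(252, 131, 77)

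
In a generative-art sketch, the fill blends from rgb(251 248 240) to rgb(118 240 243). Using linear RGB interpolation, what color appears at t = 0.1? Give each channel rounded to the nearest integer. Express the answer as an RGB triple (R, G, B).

R = 251 + 0.1 × (118 − 251) = 251 + 0.1 × -133 = 237.7 → 238
G = 248 + 0.1 × (240 − 248) = 248 + 0.1 × -8 = 247.2 → 247
B = 240 + 0.1 × (243 − 240) = 240 + 0.1 × 3 = 240.3 → 240
So the blended color is (238, 247, 240), about #eef7f0.

(238, 247, 240)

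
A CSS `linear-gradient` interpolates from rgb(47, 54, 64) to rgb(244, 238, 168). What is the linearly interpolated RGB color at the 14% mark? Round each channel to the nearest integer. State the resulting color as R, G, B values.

(75, 80, 79)

14% corresponds to t = 0.14.
R = 47 + 0.14 × (244 − 47) = 47 + 0.14 × 197 = 74.58 → 75
G = 54 + 0.14 × (238 − 54) = 54 + 0.14 × 184 = 79.76 → 80
B = 64 + 0.14 × (168 − 64) = 64 + 0.14 × 104 = 78.56 → 79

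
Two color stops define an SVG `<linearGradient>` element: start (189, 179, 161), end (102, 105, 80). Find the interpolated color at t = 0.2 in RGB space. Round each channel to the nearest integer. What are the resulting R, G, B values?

R = 189 + 0.2 × (102 − 189) = 189 + 0.2 × -87 = 171.6 → 172
G = 179 + 0.2 × (105 − 179) = 179 + 0.2 × -74 = 164.2 → 164
B = 161 + 0.2 × (80 − 161) = 161 + 0.2 × -81 = 144.8 → 145

(172, 164, 145)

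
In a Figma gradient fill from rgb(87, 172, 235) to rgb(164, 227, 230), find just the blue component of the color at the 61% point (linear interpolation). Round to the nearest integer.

232

B = 235 + 0.61 × (230 − 235) = 231.95 → 232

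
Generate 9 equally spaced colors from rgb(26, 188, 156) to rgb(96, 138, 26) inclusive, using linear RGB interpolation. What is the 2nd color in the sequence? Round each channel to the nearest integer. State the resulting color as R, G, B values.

With 9 swatches and endpoints inclusive, swatch 2 sits at t = (2 − 1)/(9 − 1) = 1/8 ≈ 0.125.
R = 26 + 0.125 × (96 − 26) = 34.75 → 35
G = 188 + 0.125 × (138 − 188) = 181.75 → 182
B = 156 + 0.125 × (26 − 156) = 139.75 → 140

(35, 182, 140)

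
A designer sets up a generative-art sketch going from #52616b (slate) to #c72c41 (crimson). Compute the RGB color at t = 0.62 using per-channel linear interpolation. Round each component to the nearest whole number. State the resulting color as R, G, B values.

#52616b → (82, 97, 107); #c72c41 → (199, 44, 65).
R = 82 + 0.62 × (199 − 82) = 82 + 0.62 × 117 = 154.54 → 155
G = 97 + 0.62 × (44 − 97) = 97 + 0.62 × -53 = 64.14 → 64
B = 107 + 0.62 × (65 − 107) = 107 + 0.62 × -42 = 80.96 → 81

(155, 64, 81)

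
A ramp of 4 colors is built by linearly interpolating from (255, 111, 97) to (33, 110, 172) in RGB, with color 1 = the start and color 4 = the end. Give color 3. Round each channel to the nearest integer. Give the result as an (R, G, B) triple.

With 4 swatches and endpoints inclusive, swatch 3 sits at t = (3 − 1)/(4 − 1) = 2/3 ≈ 0.6667.
R = 255 + 0.6667 × (33 − 255) = 106.993 → 107
G = 111 + 0.6667 × (110 − 111) = 110.333 → 110
B = 97 + 0.6667 × (172 − 97) = 147.002 → 147

(107, 110, 147)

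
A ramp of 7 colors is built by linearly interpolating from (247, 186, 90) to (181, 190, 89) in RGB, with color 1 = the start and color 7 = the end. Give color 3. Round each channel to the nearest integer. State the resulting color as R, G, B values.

(225, 187, 90)

With 7 swatches and endpoints inclusive, swatch 3 sits at t = (3 − 1)/(7 − 1) = 2/6 ≈ 0.3333.
R = 247 + 0.3333 × (181 − 247) = 225.002 → 225
G = 186 + 0.3333 × (190 − 186) = 187.333 → 187
B = 90 + 0.3333 × (89 − 90) = 89.667 → 90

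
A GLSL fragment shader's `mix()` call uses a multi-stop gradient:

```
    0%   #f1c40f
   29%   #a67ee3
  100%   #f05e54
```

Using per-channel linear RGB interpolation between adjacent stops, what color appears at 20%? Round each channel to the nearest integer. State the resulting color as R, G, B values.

20% lies between the 0% and 29% stops, so the local fraction is t = (20 − 0)/(29 − 0) = 20/29 ≈ 0.6897.
#f1c40f → (241, 196, 15); #a67ee3 → (166, 126, 227).
R = 241 + 0.6897 × (166 − 241) = 189.273 → 189
G = 196 + 0.6897 × (126 − 196) = 147.721 → 148
B = 15 + 0.6897 × (227 − 15) = 161.216 → 161

(189, 148, 161)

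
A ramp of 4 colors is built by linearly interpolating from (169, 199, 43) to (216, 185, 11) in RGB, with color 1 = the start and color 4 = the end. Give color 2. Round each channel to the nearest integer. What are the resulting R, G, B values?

(185, 194, 32)

With 4 swatches and endpoints inclusive, swatch 2 sits at t = (2 − 1)/(4 − 1) = 1/3 ≈ 0.3333.
R = 169 + 0.3333 × (216 − 169) = 184.665 → 185
G = 199 + 0.3333 × (185 − 199) = 194.334 → 194
B = 43 + 0.3333 × (11 − 43) = 32.334 → 32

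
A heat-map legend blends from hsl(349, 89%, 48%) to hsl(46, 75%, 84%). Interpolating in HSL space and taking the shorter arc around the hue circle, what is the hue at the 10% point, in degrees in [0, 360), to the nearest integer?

Hue: 46 − 349 = -303°, but |-303| > 180 so the shorter arc goes the other way: Δh = -303 + 360 = 57°.
H = 349 + 0.1 × (57) = 354.7 → 355°

355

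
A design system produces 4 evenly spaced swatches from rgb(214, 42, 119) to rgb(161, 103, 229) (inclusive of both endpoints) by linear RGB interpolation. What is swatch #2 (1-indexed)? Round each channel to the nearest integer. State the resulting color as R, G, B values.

(196, 62, 156)

With 4 swatches and endpoints inclusive, swatch 2 sits at t = (2 − 1)/(4 − 1) = 1/3 ≈ 0.3333.
R = 214 + 0.3333 × (161 − 214) = 196.335 → 196
G = 42 + 0.3333 × (103 − 42) = 62.331 → 62
B = 119 + 0.3333 × (229 − 119) = 155.663 → 156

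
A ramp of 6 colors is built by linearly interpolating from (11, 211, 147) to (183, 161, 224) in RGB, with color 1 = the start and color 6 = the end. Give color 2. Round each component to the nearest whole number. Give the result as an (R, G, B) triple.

With 6 swatches and endpoints inclusive, swatch 2 sits at t = (2 − 1)/(6 − 1) = 1/5 ≈ 0.2.
R = 11 + 0.2 × (183 − 11) = 45.4 → 45
G = 211 + 0.2 × (161 − 211) = 201 → 201
B = 147 + 0.2 × (224 − 147) = 162.4 → 162

(45, 201, 162)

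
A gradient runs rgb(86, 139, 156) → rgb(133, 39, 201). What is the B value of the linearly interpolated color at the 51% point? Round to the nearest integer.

B = 156 + 0.51 × (201 − 156) = 178.95 → 179

179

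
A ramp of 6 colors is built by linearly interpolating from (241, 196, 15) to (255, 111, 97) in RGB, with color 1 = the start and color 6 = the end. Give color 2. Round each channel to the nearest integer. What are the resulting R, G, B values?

With 6 swatches and endpoints inclusive, swatch 2 sits at t = (2 − 1)/(6 − 1) = 1/5 ≈ 0.2.
R = 241 + 0.2 × (255 − 241) = 243.8 → 244
G = 196 + 0.2 × (111 − 196) = 179 → 179
B = 15 + 0.2 × (97 − 15) = 31.4 → 31

(244, 179, 31)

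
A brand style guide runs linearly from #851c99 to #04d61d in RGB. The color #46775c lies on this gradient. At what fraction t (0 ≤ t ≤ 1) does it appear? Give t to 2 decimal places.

Invert the lerp on the G channel (largest span, 186): t = (119 − 28) / (214 − 28) = 91/186 = 0.48925.
Check on R: (70 − 133)/(4 − 133) = 0.4884 ✓

0.49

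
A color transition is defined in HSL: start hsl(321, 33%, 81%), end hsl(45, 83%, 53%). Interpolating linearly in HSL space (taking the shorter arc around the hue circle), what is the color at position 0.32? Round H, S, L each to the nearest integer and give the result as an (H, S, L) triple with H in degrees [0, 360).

(348, 49, 72)

Hue: 45 − 321 = -276°, but |-276| > 180 so the shorter arc goes the other way: Δh = -276 + 360 = 84°.
H = 321 + 0.32 × (84) = 347.88 → 348°
S = 33 + 0.32 × (83 − 33) = 49 → 49%
L = 81 + 0.32 × (53 − 81) = 72.04 → 72%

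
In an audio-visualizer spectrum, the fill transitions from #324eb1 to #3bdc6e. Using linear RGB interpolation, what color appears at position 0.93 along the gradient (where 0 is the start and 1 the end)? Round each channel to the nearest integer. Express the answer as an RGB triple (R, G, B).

#324eb1 → (50, 78, 177); #3bdc6e → (59, 220, 110).
R = 50 + 0.93 × (59 − 50) = 50 + 0.93 × 9 = 58.37 → 58
G = 78 + 0.93 × (220 − 78) = 78 + 0.93 × 142 = 210.06 → 210
B = 177 + 0.93 × (110 − 177) = 177 + 0.93 × -67 = 114.69 → 115

(58, 210, 115)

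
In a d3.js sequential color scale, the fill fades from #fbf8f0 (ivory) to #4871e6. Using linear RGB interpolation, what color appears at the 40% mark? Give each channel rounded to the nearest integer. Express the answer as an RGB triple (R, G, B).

#fbf8f0 → (251, 248, 240); #4871e6 → (72, 113, 230).
40% corresponds to t = 0.4.
R = 251 + 0.4 × (72 − 251) = 251 + 0.4 × -179 = 179.4 → 179
G = 248 + 0.4 × (113 − 248) = 248 + 0.4 × -135 = 194 → 194
B = 240 + 0.4 × (230 − 240) = 240 + 0.4 × -10 = 236 → 236

(179, 194, 236)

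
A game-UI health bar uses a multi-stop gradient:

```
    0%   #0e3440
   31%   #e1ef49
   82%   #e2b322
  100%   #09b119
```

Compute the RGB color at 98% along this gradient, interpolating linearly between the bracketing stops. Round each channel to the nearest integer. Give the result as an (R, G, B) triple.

(33, 177, 26)

98% lies between the 82% and 100% stops, so the local fraction is t = (98 − 82)/(100 − 82) = 16/18 ≈ 0.8889.
#e2b322 → (226, 179, 34); #09b119 → (9, 177, 25).
R = 226 + 0.8889 × (9 − 226) = 33.109 → 33
G = 179 + 0.8889 × (177 − 179) = 177.222 → 177
B = 34 + 0.8889 × (25 − 34) = 26 → 26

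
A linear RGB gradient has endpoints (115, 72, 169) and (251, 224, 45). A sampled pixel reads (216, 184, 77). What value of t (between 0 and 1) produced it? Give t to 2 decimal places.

Invert the lerp on the G channel (largest span, 152): t = (184 − 72) / (224 − 72) = 112/152 = 0.73684.
Check on R: (216 − 115)/(251 − 115) = 0.7426 ✓

0.74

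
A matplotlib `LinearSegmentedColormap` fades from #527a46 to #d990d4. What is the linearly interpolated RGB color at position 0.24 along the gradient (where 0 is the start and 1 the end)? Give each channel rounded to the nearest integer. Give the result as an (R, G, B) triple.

(114, 127, 104)

#527a46 → (82, 122, 70); #d990d4 → (217, 144, 212).
R = 82 + 0.24 × (217 − 82) = 82 + 0.24 × 135 = 114.4 → 114
G = 122 + 0.24 × (144 − 122) = 122 + 0.24 × 22 = 127.28 → 127
B = 70 + 0.24 × (212 − 70) = 70 + 0.24 × 142 = 104.08 → 104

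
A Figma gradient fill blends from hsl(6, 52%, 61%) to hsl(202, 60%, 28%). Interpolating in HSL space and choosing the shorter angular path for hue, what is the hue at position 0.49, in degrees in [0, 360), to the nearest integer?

Hue: 202 − 6 = 196°, but |196| > 180 so the shorter arc goes the other way: Δh = 196 − 360 = -164°.
H = 6 + 0.49 × (-164) = -74.36 → -74 → -74 mod 360 = 286°

286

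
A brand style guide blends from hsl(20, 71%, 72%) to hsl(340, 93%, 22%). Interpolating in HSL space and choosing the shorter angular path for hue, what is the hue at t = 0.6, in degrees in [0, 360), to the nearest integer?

356

Hue: 340 − 20 = 320°, but |320| > 180 so the shorter arc goes the other way: Δh = 320 − 360 = -40°.
H = 20 + 0.6 × (-40) = -4 → -4 → -4 mod 360 = 356°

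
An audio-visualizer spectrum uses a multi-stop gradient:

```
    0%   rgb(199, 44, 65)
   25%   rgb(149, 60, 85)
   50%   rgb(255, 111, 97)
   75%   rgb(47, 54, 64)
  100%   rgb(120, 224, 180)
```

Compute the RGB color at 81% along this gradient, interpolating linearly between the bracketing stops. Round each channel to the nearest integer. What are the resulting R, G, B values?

81% lies between the 75% and 100% stops, so the local fraction is t = (81 − 75)/(100 − 75) = 6/25 ≈ 0.24.
R = 47 + 0.24 × (120 − 47) = 64.52 → 65
G = 54 + 0.24 × (224 − 54) = 94.8 → 95
B = 64 + 0.24 × (180 − 64) = 91.84 → 92

(65, 95, 92)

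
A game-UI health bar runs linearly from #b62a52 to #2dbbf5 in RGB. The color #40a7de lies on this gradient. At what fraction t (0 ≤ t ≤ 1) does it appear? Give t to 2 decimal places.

Invert the lerp on the B channel (largest span, 163): t = (222 − 82) / (245 − 82) = 140/163 = 0.8589.
Check on R: (64 − 182)/(45 − 182) = 0.8613 ✓

0.86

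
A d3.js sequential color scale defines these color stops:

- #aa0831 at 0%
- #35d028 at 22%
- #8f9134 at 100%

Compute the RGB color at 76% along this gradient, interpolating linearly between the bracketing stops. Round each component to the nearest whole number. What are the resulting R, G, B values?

(115, 164, 48)

76% lies between the 22% and 100% stops, so the local fraction is t = (76 − 22)/(100 − 22) = 54/78 ≈ 0.6923.
#35d028 → (53, 208, 40); #8f9134 → (143, 145, 52).
R = 53 + 0.6923 × (143 − 53) = 115.307 → 115
G = 208 + 0.6923 × (145 − 208) = 164.385 → 164
B = 40 + 0.6923 × (52 − 40) = 48.308 → 48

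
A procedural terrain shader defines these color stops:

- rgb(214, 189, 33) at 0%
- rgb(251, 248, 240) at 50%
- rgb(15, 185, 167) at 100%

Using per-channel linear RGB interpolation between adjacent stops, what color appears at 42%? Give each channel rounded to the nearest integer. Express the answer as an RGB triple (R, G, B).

(245, 239, 207)

42% lies between the 0% and 50% stops, so the local fraction is t = (42 − 0)/(50 − 0) = 42/50 ≈ 0.84.
R = 214 + 0.84 × (251 − 214) = 245.08 → 245
G = 189 + 0.84 × (248 − 189) = 238.56 → 239
B = 33 + 0.84 × (240 − 33) = 206.88 → 207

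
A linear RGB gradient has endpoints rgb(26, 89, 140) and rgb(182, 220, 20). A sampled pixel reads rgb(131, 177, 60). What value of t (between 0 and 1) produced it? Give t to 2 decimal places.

Invert the lerp on the R channel (largest span, 156): t = (131 − 26) / (182 − 26) = 105/156 = 0.67308.
Check on G: (177 − 89)/(220 − 89) = 0.6718 ✓

0.67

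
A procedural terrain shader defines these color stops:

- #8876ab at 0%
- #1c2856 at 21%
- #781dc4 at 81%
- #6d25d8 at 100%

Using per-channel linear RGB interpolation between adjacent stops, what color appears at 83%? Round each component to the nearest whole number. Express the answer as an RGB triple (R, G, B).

83% lies between the 81% and 100% stops, so the local fraction is t = (83 − 81)/(100 − 81) = 2/19 ≈ 0.1053.
#781dc4 → (120, 29, 196); #6d25d8 → (109, 37, 216).
R = 120 + 0.1053 × (109 − 120) = 118.842 → 119
G = 29 + 0.1053 × (37 − 29) = 29.842 → 30
B = 196 + 0.1053 × (216 − 196) = 198.106 → 198

(119, 30, 198)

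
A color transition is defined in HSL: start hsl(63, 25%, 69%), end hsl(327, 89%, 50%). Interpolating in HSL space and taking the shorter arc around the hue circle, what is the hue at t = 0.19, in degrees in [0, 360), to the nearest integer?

45

Hue: 327 − 63 = 264°, but |264| > 180 so the shorter arc goes the other way: Δh = 264 − 360 = -96°.
H = 63 + 0.19 × (-96) = 44.76 → 45°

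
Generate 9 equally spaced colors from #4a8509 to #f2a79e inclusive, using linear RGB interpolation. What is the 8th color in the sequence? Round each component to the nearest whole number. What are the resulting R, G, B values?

With 9 swatches and endpoints inclusive, swatch 8 sits at t = (8 − 1)/(9 − 1) = 7/8 ≈ 0.875.
#4a8509 → (74, 133, 9); #f2a79e → (242, 167, 158).
R = 74 + 0.875 × (242 − 74) = 221 → 221
G = 133 + 0.875 × (167 − 133) = 162.75 → 163
B = 9 + 0.875 × (158 − 9) = 139.375 → 139

(221, 163, 139)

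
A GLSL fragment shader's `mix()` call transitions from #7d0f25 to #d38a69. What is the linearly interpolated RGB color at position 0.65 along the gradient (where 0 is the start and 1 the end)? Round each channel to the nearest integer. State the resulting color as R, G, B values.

#7d0f25 → (125, 15, 37); #d38a69 → (211, 138, 105).
R = 125 + 0.65 × (211 − 125) = 125 + 0.65 × 86 = 180.9 → 181
G = 15 + 0.65 × (138 − 15) = 15 + 0.65 × 123 = 94.95 → 95
B = 37 + 0.65 × (105 − 37) = 37 + 0.65 × 68 = 81.2 → 81

(181, 95, 81)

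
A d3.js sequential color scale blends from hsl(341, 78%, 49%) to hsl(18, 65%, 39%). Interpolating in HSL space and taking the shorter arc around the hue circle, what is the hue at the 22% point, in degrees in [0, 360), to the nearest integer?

Hue: 18 − 341 = -323°, but |-323| > 180 so the shorter arc goes the other way: Δh = -323 + 360 = 37°.
H = 341 + 0.22 × (37) = 349.14 → 349°

349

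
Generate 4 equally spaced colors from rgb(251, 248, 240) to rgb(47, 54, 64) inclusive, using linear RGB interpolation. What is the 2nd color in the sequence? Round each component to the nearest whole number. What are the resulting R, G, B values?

With 4 swatches and endpoints inclusive, swatch 2 sits at t = (2 − 1)/(4 − 1) = 1/3 ≈ 0.3333.
R = 251 + 0.3333 × (47 − 251) = 183.007 → 183
G = 248 + 0.3333 × (54 − 248) = 183.34 → 183
B = 240 + 0.3333 × (64 − 240) = 181.339 → 181

(183, 183, 181)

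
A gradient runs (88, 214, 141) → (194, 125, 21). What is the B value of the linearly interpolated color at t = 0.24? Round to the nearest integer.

112

B = 141 + 0.24 × (21 − 141) = 112.2 → 112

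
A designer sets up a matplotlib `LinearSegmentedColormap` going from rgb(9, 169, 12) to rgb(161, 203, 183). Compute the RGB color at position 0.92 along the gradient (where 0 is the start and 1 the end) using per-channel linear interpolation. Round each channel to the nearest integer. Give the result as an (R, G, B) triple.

(149, 200, 169)

R = 9 + 0.92 × (161 − 9) = 9 + 0.92 × 152 = 148.84 → 149
G = 169 + 0.92 × (203 − 169) = 169 + 0.92 × 34 = 200.28 → 200
B = 12 + 0.92 × (183 − 12) = 12 + 0.92 × 171 = 169.32 → 169
So the blended color is (149, 200, 169), about #95c8a9.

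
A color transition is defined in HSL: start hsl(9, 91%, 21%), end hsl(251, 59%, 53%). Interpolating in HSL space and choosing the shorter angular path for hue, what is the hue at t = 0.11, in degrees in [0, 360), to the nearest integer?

Hue: 251 − 9 = 242°, but |242| > 180 so the shorter arc goes the other way: Δh = 242 − 360 = -118°.
H = 9 + 0.11 × (-118) = -3.98 → -4 → -4 mod 360 = 356°

356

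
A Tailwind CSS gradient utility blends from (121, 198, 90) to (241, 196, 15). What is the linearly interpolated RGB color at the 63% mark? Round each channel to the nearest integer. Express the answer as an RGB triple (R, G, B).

(197, 197, 43)

63% corresponds to t = 0.63.
R = 121 + 0.63 × (241 − 121) = 121 + 0.63 × 120 = 196.6 → 197
G = 198 + 0.63 × (196 − 198) = 198 + 0.63 × -2 = 196.74 → 197
B = 90 + 0.63 × (15 − 90) = 90 + 0.63 × -75 = 42.75 → 43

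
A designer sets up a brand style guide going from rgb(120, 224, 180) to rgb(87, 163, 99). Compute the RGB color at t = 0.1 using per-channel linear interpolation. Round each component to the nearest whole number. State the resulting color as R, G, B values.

(117, 218, 172)

R = 120 + 0.1 × (87 − 120) = 120 + 0.1 × -33 = 116.7 → 117
G = 224 + 0.1 × (163 − 224) = 224 + 0.1 × -61 = 217.9 → 218
B = 180 + 0.1 × (99 − 180) = 180 + 0.1 × -81 = 171.9 → 172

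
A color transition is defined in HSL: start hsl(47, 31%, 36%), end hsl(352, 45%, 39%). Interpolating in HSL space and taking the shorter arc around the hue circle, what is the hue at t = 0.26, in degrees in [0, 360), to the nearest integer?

Hue: 352 − 47 = 305°, but |305| > 180 so the shorter arc goes the other way: Δh = 305 − 360 = -55°.
H = 47 + 0.26 × (-55) = 32.7 → 33°

33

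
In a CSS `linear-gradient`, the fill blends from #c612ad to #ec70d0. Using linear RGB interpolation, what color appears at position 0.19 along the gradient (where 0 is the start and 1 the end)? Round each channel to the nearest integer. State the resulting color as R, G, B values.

(205, 36, 180)

#c612ad → (198, 18, 173); #ec70d0 → (236, 112, 208).
R = 198 + 0.19 × (236 − 198) = 198 + 0.19 × 38 = 205.22 → 205
G = 18 + 0.19 × (112 − 18) = 18 + 0.19 × 94 = 35.86 → 36
B = 173 + 0.19 × (208 − 173) = 173 + 0.19 × 35 = 179.65 → 180
So the blended color is (205, 36, 180), about #cd24b4.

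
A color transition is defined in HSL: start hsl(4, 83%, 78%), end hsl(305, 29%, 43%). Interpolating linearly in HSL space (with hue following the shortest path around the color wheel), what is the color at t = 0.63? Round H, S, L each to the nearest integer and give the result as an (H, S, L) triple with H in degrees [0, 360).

(327, 49, 56)

Hue: 305 − 4 = 301°, but |301| > 180 so the shorter arc goes the other way: Δh = 301 − 360 = -59°.
H = 4 + 0.63 × (-59) = -33.17 → -33 → -33 mod 360 = 327°
S = 83 + 0.63 × (29 − 83) = 48.98 → 49%
L = 78 + 0.63 × (43 − 78) = 55.95 → 56%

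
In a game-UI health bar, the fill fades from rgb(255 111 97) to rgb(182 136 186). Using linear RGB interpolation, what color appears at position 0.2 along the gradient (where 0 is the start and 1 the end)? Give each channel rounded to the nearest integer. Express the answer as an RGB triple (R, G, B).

R = 255 + 0.2 × (182 − 255) = 255 + 0.2 × -73 = 240.4 → 240
G = 111 + 0.2 × (136 − 111) = 111 + 0.2 × 25 = 116 → 116
B = 97 + 0.2 × (186 − 97) = 97 + 0.2 × 89 = 114.8 → 115

(240, 116, 115)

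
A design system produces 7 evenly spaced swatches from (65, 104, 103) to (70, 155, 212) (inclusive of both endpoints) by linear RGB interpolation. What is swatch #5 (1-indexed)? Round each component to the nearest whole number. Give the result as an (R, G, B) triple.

(68, 138, 176)

With 7 swatches and endpoints inclusive, swatch 5 sits at t = (5 − 1)/(7 − 1) = 4/6 ≈ 0.6667.
R = 65 + 0.6667 × (70 − 65) = 68.334 → 68
G = 104 + 0.6667 × (155 − 104) = 138.002 → 138
B = 103 + 0.6667 × (212 − 103) = 175.67 → 176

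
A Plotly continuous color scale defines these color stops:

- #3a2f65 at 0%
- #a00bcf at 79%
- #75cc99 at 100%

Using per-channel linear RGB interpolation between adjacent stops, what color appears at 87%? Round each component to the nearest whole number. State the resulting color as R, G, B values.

87% lies between the 79% and 100% stops, so the local fraction is t = (87 − 79)/(100 − 79) = 8/21 ≈ 0.381.
#a00bcf → (160, 11, 207); #75cc99 → (117, 204, 153).
R = 160 + 0.381 × (117 − 160) = 143.617 → 144
G = 11 + 0.381 × (204 − 11) = 84.533 → 85
B = 207 + 0.381 × (153 − 207) = 186.426 → 186

(144, 85, 186)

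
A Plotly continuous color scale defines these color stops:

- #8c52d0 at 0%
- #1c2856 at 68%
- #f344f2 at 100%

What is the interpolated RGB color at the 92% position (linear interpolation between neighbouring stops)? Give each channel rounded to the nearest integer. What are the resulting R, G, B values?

(189, 61, 203)

92% lies between the 68% and 100% stops, so the local fraction is t = (92 − 68)/(100 − 68) = 24/32 ≈ 0.75.
#1c2856 → (28, 40, 86); #f344f2 → (243, 68, 242).
R = 28 + 0.75 × (243 − 28) = 189.25 → 189
G = 40 + 0.75 × (68 − 40) = 61 → 61
B = 86 + 0.75 × (242 − 86) = 203 → 203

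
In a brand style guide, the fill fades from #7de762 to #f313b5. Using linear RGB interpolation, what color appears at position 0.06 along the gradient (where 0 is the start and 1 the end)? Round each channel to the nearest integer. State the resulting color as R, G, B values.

#7de762 → (125, 231, 98); #f313b5 → (243, 19, 181).
R = 125 + 0.06 × (243 − 125) = 125 + 0.06 × 118 = 132.08 → 132
G = 231 + 0.06 × (19 − 231) = 231 + 0.06 × -212 = 218.28 → 218
B = 98 + 0.06 × (181 − 98) = 98 + 0.06 × 83 = 102.98 → 103

(132, 218, 103)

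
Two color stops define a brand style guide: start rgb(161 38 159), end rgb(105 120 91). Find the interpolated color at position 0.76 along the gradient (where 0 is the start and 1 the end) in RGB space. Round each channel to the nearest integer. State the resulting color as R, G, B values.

R = 161 + 0.76 × (105 − 161) = 161 + 0.76 × -56 = 118.44 → 118
G = 38 + 0.76 × (120 − 38) = 38 + 0.76 × 82 = 100.32 → 100
B = 159 + 0.76 × (91 − 159) = 159 + 0.76 × -68 = 107.32 → 107

(118, 100, 107)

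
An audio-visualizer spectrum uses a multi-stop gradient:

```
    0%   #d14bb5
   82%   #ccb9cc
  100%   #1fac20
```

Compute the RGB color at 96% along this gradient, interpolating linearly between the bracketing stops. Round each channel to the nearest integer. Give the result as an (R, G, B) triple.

96% lies between the 82% and 100% stops, so the local fraction is t = (96 − 82)/(100 − 82) = 14/18 ≈ 0.7778.
#ccb9cc → (204, 185, 204); #1fac20 → (31, 172, 32).
R = 204 + 0.7778 × (31 − 204) = 69.441 → 69
G = 185 + 0.7778 × (172 − 185) = 174.889 → 175
B = 204 + 0.7778 × (32 − 204) = 70.218 → 70

(69, 175, 70)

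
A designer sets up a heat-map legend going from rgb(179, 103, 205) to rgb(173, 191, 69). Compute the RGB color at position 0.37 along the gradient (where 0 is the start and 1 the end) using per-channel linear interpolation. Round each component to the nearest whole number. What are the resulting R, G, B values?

R = 179 + 0.37 × (173 − 179) = 179 + 0.37 × -6 = 176.78 → 177
G = 103 + 0.37 × (191 − 103) = 103 + 0.37 × 88 = 135.56 → 136
B = 205 + 0.37 × (69 − 205) = 205 + 0.37 × -136 = 154.68 → 155

(177, 136, 155)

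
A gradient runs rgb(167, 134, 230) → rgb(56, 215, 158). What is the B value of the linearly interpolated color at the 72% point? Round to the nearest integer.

B = 230 + 0.72 × (158 − 230) = 178.16 → 178

178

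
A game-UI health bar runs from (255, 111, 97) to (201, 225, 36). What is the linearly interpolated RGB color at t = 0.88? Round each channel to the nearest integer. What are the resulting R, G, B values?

(207, 211, 43)

R = 255 + 0.88 × (201 − 255) = 255 + 0.88 × -54 = 207.48 → 207
G = 111 + 0.88 × (225 − 111) = 111 + 0.88 × 114 = 211.32 → 211
B = 97 + 0.88 × (36 − 97) = 97 + 0.88 × -61 = 43.32 → 43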